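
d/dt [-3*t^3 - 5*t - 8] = -9*t^2 - 5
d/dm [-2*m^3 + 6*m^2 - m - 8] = -6*m^2 + 12*m - 1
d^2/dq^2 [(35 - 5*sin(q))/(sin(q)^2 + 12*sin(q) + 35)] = 5*(9*sin(q)^5 - 40*sin(q)^4 - 406*sin(q)^2 + 4526*sin(q) + 237*sin(3*q)/2 - sin(5*q)/2 + 2366)/((sin(q) + 5)^3*(sin(q) + 7)^3)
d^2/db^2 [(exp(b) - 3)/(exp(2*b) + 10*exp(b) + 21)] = (exp(4*b) - 22*exp(3*b) - 216*exp(2*b) - 258*exp(b) + 1071)*exp(b)/(exp(6*b) + 30*exp(5*b) + 363*exp(4*b) + 2260*exp(3*b) + 7623*exp(2*b) + 13230*exp(b) + 9261)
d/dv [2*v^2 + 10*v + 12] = 4*v + 10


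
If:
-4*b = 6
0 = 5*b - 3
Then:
No Solution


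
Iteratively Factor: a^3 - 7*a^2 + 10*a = (a - 5)*(a^2 - 2*a) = a*(a - 5)*(a - 2)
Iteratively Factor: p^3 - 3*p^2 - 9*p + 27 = (p + 3)*(p^2 - 6*p + 9) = (p - 3)*(p + 3)*(p - 3)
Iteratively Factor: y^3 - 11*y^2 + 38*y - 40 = (y - 2)*(y^2 - 9*y + 20) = (y - 5)*(y - 2)*(y - 4)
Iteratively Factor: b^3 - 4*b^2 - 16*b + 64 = (b - 4)*(b^2 - 16) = (b - 4)^2*(b + 4)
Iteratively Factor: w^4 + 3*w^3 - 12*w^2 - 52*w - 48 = (w + 3)*(w^3 - 12*w - 16) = (w + 2)*(w + 3)*(w^2 - 2*w - 8) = (w + 2)^2*(w + 3)*(w - 4)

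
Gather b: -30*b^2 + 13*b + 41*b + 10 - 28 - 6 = -30*b^2 + 54*b - 24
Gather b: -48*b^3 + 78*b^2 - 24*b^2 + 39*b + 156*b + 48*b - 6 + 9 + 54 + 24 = -48*b^3 + 54*b^2 + 243*b + 81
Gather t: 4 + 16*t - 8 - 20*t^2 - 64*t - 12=-20*t^2 - 48*t - 16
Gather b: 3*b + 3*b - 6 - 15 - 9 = 6*b - 30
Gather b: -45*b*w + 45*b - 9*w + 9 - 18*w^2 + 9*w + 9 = b*(45 - 45*w) - 18*w^2 + 18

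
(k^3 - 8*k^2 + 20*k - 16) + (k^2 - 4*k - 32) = k^3 - 7*k^2 + 16*k - 48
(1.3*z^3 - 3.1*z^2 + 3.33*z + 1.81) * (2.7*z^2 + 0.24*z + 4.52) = 3.51*z^5 - 8.058*z^4 + 14.123*z^3 - 8.3258*z^2 + 15.486*z + 8.1812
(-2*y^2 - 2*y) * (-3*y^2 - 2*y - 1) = 6*y^4 + 10*y^3 + 6*y^2 + 2*y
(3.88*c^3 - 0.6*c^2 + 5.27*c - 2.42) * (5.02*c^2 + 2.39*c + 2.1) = 19.4776*c^5 + 6.2612*c^4 + 33.1694*c^3 - 0.813099999999999*c^2 + 5.2832*c - 5.082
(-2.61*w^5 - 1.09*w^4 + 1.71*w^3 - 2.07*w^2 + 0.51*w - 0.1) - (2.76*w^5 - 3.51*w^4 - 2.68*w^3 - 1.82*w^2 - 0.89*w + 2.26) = -5.37*w^5 + 2.42*w^4 + 4.39*w^3 - 0.25*w^2 + 1.4*w - 2.36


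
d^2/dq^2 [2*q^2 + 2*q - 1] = 4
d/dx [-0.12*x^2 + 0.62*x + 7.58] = 0.62 - 0.24*x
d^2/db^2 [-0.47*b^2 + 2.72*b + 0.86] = -0.940000000000000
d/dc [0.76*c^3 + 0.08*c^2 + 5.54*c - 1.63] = 2.28*c^2 + 0.16*c + 5.54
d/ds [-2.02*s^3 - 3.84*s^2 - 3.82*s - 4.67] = -6.06*s^2 - 7.68*s - 3.82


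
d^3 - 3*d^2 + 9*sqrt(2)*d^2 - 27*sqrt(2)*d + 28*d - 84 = (d - 3)*(d + 2*sqrt(2))*(d + 7*sqrt(2))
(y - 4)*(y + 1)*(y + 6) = y^3 + 3*y^2 - 22*y - 24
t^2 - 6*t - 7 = (t - 7)*(t + 1)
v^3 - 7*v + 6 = (v - 2)*(v - 1)*(v + 3)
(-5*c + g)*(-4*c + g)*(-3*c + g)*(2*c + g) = -120*c^4 + 34*c^3*g + 23*c^2*g^2 - 10*c*g^3 + g^4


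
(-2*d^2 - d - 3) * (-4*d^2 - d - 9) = 8*d^4 + 6*d^3 + 31*d^2 + 12*d + 27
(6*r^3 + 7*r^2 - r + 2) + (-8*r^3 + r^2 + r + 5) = -2*r^3 + 8*r^2 + 7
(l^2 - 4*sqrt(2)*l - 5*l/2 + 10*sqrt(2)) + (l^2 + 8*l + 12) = 2*l^2 - 4*sqrt(2)*l + 11*l/2 + 12 + 10*sqrt(2)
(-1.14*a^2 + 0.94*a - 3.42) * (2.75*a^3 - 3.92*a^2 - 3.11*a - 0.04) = -3.135*a^5 + 7.0538*a^4 - 9.5444*a^3 + 10.5286*a^2 + 10.5986*a + 0.1368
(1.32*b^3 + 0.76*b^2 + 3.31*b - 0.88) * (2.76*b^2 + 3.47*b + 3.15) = 3.6432*b^5 + 6.678*b^4 + 15.9308*b^3 + 11.4509*b^2 + 7.3729*b - 2.772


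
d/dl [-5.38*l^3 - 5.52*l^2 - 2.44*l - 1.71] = -16.14*l^2 - 11.04*l - 2.44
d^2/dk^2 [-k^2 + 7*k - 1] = -2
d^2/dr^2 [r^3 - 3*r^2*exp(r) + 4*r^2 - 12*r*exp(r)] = -3*r^2*exp(r) - 24*r*exp(r) + 6*r - 30*exp(r) + 8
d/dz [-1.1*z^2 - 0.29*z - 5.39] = -2.2*z - 0.29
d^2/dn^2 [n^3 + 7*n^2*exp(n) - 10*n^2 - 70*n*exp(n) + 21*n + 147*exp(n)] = 7*n^2*exp(n) - 42*n*exp(n) + 6*n + 21*exp(n) - 20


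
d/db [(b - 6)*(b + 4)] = 2*b - 2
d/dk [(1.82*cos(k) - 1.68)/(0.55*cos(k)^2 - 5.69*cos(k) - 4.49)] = (1.001*cos(k)^2 - 1.848*cos(k) + 17.731)*sin(k)/(0.3025*cos(k)^4 - 6.259*cos(k)^3 + 27.4371*cos(k)^2 + 51.0962*cos(k) + 20.1601)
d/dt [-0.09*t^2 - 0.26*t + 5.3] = -0.18*t - 0.26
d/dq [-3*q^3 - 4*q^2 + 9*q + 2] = -9*q^2 - 8*q + 9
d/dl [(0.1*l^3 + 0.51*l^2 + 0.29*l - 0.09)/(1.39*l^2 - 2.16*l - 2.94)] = (0.139*l^4 - 0.432*l^3 - 2.3867*l^2 - 2.7486*l - 1.047)/(1.9321*l^4 - 6.0048*l^3 - 3.5076*l^2 + 12.7008*l + 8.6436)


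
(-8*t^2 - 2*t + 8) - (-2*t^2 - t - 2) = -6*t^2 - t + 10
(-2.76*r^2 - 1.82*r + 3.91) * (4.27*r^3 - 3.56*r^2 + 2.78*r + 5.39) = -11.7852*r^5 + 2.0542*r^4 + 15.5021*r^3 - 33.8556*r^2 + 1.06*r + 21.0749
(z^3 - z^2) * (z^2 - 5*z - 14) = z^5 - 6*z^4 - 9*z^3 + 14*z^2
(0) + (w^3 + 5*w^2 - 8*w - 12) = w^3 + 5*w^2 - 8*w - 12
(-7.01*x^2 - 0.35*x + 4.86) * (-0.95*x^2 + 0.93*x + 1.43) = 6.6595*x^4 - 6.1868*x^3 - 14.9668*x^2 + 4.0193*x + 6.9498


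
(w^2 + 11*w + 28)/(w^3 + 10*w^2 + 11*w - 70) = (w + 4)/(w^2 + 3*w - 10)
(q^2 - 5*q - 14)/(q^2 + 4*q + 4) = (q - 7)/(q + 2)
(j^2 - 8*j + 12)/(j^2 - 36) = (j - 2)/(j + 6)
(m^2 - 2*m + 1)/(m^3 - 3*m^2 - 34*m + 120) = (m^2 - 2*m + 1)/(m^3 - 3*m^2 - 34*m + 120)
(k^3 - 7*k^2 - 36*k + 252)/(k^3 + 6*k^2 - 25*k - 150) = (k^2 - 13*k + 42)/(k^2 - 25)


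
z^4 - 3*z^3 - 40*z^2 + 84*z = z*(z - 7)*(z - 2)*(z + 6)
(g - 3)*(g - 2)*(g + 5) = g^3 - 19*g + 30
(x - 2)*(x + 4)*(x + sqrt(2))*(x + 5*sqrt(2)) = x^4 + 2*x^3 + 6*sqrt(2)*x^3 + 2*x^2 + 12*sqrt(2)*x^2 - 48*sqrt(2)*x + 20*x - 80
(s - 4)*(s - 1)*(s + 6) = s^3 + s^2 - 26*s + 24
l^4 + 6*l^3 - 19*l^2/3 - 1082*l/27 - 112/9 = (l - 8/3)*(l + 1/3)*(l + 7/3)*(l + 6)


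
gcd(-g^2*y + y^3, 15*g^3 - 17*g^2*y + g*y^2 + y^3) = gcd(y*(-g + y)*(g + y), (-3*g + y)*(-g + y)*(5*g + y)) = -g + y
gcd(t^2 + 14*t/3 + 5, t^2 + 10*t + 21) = t + 3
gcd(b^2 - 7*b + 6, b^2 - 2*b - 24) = b - 6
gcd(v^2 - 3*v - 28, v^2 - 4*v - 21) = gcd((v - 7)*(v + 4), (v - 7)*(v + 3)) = v - 7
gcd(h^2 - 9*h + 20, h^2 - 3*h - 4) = h - 4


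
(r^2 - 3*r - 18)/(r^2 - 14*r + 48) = (r + 3)/(r - 8)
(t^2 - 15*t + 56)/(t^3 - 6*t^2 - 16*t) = (t - 7)/(t*(t + 2))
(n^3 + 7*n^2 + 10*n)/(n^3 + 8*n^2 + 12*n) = (n + 5)/(n + 6)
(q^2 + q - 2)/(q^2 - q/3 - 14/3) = 3*(q - 1)/(3*q - 7)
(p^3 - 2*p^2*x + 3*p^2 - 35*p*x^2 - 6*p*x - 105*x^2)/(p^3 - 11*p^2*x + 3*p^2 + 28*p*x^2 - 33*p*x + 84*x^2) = (-p - 5*x)/(-p + 4*x)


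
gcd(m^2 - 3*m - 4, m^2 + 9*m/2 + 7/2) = m + 1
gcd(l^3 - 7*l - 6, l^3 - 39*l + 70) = 1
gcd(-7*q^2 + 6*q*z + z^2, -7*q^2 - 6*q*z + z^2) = 1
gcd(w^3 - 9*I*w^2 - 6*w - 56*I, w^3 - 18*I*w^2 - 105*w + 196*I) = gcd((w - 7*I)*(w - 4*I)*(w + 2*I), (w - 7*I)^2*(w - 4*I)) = w^2 - 11*I*w - 28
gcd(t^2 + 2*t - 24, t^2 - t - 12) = t - 4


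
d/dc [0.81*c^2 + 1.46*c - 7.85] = 1.62*c + 1.46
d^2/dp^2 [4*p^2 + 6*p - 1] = 8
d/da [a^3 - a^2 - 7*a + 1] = 3*a^2 - 2*a - 7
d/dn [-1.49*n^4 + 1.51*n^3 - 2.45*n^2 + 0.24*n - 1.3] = -5.96*n^3 + 4.53*n^2 - 4.9*n + 0.24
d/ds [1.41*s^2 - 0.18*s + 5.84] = 2.82*s - 0.18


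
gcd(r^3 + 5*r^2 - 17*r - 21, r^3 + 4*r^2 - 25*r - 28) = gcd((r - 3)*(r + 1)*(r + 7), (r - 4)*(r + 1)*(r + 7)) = r^2 + 8*r + 7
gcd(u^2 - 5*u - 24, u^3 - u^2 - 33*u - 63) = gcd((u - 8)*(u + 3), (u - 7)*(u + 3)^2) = u + 3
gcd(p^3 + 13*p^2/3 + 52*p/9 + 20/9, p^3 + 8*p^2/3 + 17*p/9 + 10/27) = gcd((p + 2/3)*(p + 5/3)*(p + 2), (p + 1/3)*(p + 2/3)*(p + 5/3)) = p^2 + 7*p/3 + 10/9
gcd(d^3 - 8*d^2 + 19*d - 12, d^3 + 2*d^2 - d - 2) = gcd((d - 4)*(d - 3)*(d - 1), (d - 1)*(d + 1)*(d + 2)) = d - 1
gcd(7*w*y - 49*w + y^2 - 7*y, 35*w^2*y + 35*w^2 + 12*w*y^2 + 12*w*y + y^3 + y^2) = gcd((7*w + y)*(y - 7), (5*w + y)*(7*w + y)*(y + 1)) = 7*w + y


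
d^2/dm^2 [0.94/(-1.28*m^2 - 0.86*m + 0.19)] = (3.080192*m^2 + 2.069504*m - 0.94*(2.56*m + 0.86)*(5.12*m + 1.72) - 0.457216)/(1.28*m^2 + 0.86*m - 0.19)^3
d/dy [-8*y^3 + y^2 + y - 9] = -24*y^2 + 2*y + 1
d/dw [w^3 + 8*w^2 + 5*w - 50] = 3*w^2 + 16*w + 5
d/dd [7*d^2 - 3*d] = 14*d - 3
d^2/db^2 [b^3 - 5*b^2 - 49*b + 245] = 6*b - 10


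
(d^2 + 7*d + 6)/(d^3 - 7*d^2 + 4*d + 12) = (d + 6)/(d^2 - 8*d + 12)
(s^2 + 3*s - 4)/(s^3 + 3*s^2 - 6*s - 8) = (s - 1)/(s^2 - s - 2)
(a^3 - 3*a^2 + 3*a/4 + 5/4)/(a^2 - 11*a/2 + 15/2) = (2*a^2 - a - 1)/(2*(a - 3))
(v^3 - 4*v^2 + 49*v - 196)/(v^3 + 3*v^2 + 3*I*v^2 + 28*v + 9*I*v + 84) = (v^2 - v*(4 + 7*I) + 28*I)/(v^2 + v*(3 - 4*I) - 12*I)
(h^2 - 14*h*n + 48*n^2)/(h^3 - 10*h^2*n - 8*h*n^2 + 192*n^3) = 1/(h + 4*n)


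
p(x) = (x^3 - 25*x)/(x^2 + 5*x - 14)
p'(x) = (-2*x - 5)*(x^3 - 25*x)/(x^2 + 5*x - 14)^2 + (3*x^2 - 25)/(x^2 + 5*x - 14)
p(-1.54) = -1.80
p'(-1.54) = 0.75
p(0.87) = 2.37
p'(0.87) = 4.35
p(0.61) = 1.42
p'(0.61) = 3.09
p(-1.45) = -1.73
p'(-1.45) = 0.79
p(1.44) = 6.99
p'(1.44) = 15.62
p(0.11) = 0.20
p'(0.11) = 1.94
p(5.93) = 1.19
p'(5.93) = 1.19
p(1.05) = 3.28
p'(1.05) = 5.88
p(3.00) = -4.80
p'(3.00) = 5.48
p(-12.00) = -20.40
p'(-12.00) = 0.28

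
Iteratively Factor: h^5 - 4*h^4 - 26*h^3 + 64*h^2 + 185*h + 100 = (h + 1)*(h^4 - 5*h^3 - 21*h^2 + 85*h + 100) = (h + 1)*(h + 4)*(h^3 - 9*h^2 + 15*h + 25) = (h - 5)*(h + 1)*(h + 4)*(h^2 - 4*h - 5) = (h - 5)^2*(h + 1)*(h + 4)*(h + 1)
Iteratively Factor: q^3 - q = (q)*(q^2 - 1) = q*(q + 1)*(q - 1)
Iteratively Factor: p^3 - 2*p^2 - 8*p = (p - 4)*(p^2 + 2*p) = (p - 4)*(p + 2)*(p)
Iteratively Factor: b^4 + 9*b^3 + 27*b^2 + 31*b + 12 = (b + 1)*(b^3 + 8*b^2 + 19*b + 12) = (b + 1)*(b + 4)*(b^2 + 4*b + 3) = (b + 1)^2*(b + 4)*(b + 3)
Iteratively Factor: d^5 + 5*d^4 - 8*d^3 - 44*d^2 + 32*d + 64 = (d + 1)*(d^4 + 4*d^3 - 12*d^2 - 32*d + 64) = (d - 2)*(d + 1)*(d^3 + 6*d^2 - 32) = (d - 2)*(d + 1)*(d + 4)*(d^2 + 2*d - 8) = (d - 2)^2*(d + 1)*(d + 4)*(d + 4)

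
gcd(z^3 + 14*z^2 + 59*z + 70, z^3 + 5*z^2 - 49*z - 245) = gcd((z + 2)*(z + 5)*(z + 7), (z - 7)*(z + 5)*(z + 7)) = z^2 + 12*z + 35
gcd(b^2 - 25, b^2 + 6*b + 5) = b + 5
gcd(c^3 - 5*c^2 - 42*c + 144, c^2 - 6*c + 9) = c - 3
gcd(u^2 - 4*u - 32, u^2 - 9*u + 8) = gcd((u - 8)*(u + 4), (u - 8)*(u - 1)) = u - 8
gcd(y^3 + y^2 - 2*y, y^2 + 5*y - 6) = y - 1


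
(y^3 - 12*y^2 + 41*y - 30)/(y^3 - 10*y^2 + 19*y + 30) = (y - 1)/(y + 1)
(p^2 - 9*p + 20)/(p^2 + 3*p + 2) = (p^2 - 9*p + 20)/(p^2 + 3*p + 2)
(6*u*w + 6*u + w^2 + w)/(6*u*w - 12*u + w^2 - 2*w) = (w + 1)/(w - 2)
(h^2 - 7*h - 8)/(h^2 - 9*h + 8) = (h + 1)/(h - 1)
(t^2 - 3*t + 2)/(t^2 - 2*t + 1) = (t - 2)/(t - 1)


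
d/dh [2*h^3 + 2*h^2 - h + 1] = 6*h^2 + 4*h - 1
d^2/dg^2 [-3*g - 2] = 0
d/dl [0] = 0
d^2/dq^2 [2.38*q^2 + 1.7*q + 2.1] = 4.76000000000000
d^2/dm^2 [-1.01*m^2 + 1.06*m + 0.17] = -2.02000000000000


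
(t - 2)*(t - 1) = t^2 - 3*t + 2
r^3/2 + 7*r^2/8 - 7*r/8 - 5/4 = (r/2 + 1)*(r - 5/4)*(r + 1)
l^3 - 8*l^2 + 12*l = l*(l - 6)*(l - 2)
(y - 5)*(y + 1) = y^2 - 4*y - 5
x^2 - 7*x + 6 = (x - 6)*(x - 1)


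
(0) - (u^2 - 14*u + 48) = -u^2 + 14*u - 48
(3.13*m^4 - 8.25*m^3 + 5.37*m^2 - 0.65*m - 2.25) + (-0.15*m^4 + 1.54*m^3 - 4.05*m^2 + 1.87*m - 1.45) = 2.98*m^4 - 6.71*m^3 + 1.32*m^2 + 1.22*m - 3.7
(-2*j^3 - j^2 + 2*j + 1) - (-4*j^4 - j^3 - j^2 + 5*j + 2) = 4*j^4 - j^3 - 3*j - 1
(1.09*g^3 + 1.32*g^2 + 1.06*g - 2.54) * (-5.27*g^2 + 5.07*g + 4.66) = -5.7443*g^5 - 1.4301*g^4 + 6.1856*g^3 + 24.9112*g^2 - 7.9382*g - 11.8364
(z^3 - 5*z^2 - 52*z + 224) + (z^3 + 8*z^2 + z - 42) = 2*z^3 + 3*z^2 - 51*z + 182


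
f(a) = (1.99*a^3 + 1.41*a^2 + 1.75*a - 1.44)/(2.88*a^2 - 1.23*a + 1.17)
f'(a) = (1.23 - 5.76*a)*(1.99*a^3 + 1.41*a^2 + 1.75*a - 1.44)/(2.88*a^2 - 1.23*a + 1.17)^2 + (5.97*a^2 + 2.82*a + 1.75)/(2.88*a^2 - 1.23*a + 1.17)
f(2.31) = 2.53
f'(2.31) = 0.70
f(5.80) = 4.89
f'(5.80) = 0.68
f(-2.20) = -1.10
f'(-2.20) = 0.51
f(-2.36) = -1.19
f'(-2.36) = 0.53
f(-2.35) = -1.18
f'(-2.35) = 0.53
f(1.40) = 1.81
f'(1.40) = 0.98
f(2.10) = 2.38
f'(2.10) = 0.72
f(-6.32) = -3.70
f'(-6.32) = 0.67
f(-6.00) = -3.48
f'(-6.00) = 0.67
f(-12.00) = -7.57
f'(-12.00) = 0.69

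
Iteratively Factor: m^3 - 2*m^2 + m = (m - 1)*(m^2 - m) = (m - 1)^2*(m)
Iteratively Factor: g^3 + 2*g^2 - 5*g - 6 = (g + 1)*(g^2 + g - 6) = (g - 2)*(g + 1)*(g + 3)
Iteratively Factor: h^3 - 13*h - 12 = (h - 4)*(h^2 + 4*h + 3) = (h - 4)*(h + 3)*(h + 1)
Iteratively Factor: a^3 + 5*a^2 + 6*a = (a + 2)*(a^2 + 3*a) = (a + 2)*(a + 3)*(a)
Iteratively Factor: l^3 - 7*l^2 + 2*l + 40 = (l + 2)*(l^2 - 9*l + 20) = (l - 5)*(l + 2)*(l - 4)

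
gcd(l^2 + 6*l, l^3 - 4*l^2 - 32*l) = l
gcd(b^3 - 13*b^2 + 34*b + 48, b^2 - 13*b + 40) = b - 8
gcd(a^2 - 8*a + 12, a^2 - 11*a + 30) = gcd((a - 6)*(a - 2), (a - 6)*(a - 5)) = a - 6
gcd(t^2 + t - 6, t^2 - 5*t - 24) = t + 3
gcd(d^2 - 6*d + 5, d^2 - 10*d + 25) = d - 5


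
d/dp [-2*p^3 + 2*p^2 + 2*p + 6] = -6*p^2 + 4*p + 2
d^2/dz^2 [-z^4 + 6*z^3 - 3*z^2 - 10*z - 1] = -12*z^2 + 36*z - 6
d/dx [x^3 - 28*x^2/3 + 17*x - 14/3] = 3*x^2 - 56*x/3 + 17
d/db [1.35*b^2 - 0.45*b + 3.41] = 2.7*b - 0.45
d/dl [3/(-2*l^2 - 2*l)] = 3*(2*l + 1)/(2*l^2*(l + 1)^2)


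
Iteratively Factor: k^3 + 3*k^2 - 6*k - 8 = (k + 4)*(k^2 - k - 2) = (k - 2)*(k + 4)*(k + 1)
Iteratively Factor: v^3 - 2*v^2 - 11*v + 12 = (v + 3)*(v^2 - 5*v + 4) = (v - 1)*(v + 3)*(v - 4)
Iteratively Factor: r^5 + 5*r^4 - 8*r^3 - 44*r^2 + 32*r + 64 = (r + 4)*(r^4 + r^3 - 12*r^2 + 4*r + 16) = (r - 2)*(r + 4)*(r^3 + 3*r^2 - 6*r - 8) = (r - 2)*(r + 4)^2*(r^2 - r - 2) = (r - 2)*(r + 1)*(r + 4)^2*(r - 2)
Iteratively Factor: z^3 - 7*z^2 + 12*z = (z)*(z^2 - 7*z + 12) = z*(z - 4)*(z - 3)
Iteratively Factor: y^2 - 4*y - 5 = (y + 1)*(y - 5)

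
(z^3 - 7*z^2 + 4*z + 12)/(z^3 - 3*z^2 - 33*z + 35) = (z^3 - 7*z^2 + 4*z + 12)/(z^3 - 3*z^2 - 33*z + 35)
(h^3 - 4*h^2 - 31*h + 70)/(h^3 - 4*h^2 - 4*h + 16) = (h^2 - 2*h - 35)/(h^2 - 2*h - 8)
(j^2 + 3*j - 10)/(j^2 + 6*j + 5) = (j - 2)/(j + 1)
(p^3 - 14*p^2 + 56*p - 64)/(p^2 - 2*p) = p - 12 + 32/p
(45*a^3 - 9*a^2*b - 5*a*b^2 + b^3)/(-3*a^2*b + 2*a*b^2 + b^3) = (-15*a^2 + 8*a*b - b^2)/(b*(a - b))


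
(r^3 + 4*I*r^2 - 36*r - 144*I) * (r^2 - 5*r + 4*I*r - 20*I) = r^5 - 5*r^4 + 8*I*r^4 - 52*r^3 - 40*I*r^3 + 260*r^2 - 288*I*r^2 + 576*r + 1440*I*r - 2880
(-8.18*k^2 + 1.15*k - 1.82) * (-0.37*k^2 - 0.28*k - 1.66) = 3.0266*k^4 + 1.8649*k^3 + 13.9302*k^2 - 1.3994*k + 3.0212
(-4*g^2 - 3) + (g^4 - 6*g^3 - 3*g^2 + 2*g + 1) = g^4 - 6*g^3 - 7*g^2 + 2*g - 2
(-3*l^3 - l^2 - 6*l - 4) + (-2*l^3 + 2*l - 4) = -5*l^3 - l^2 - 4*l - 8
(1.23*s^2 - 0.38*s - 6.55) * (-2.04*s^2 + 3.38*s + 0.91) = -2.5092*s^4 + 4.9326*s^3 + 13.1969*s^2 - 22.4848*s - 5.9605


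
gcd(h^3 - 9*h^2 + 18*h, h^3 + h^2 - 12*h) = h^2 - 3*h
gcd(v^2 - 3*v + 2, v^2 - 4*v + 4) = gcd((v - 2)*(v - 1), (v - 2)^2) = v - 2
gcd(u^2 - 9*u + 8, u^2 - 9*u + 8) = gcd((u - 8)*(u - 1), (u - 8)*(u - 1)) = u^2 - 9*u + 8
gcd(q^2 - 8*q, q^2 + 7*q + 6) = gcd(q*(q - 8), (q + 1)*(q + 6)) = 1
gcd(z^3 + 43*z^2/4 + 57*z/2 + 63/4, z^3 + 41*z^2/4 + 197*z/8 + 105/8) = z^2 + 31*z/4 + 21/4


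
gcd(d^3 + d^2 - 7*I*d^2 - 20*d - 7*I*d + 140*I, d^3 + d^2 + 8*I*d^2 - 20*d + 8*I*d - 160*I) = d^2 + d - 20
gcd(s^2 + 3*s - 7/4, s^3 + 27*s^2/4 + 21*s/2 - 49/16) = s + 7/2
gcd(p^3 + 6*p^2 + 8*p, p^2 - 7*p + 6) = 1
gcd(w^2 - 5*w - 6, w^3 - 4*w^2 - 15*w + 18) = w - 6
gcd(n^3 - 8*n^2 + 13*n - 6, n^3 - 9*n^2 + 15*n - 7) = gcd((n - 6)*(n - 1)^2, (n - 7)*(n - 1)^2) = n^2 - 2*n + 1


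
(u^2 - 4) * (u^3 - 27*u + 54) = u^5 - 31*u^3 + 54*u^2 + 108*u - 216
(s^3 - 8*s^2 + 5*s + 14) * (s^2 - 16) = s^5 - 8*s^4 - 11*s^3 + 142*s^2 - 80*s - 224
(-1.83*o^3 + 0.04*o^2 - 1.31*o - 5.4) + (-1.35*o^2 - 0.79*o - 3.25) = -1.83*o^3 - 1.31*o^2 - 2.1*o - 8.65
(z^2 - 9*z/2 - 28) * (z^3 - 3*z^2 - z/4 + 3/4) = z^5 - 15*z^4/2 - 59*z^3/4 + 687*z^2/8 + 29*z/8 - 21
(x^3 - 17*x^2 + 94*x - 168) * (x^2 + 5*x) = x^5 - 12*x^4 + 9*x^3 + 302*x^2 - 840*x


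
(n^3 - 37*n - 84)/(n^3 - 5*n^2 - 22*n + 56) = (n + 3)/(n - 2)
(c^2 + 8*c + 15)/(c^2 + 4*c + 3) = (c + 5)/(c + 1)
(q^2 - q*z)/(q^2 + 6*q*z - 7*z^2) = q/(q + 7*z)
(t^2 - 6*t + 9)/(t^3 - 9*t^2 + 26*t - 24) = (t - 3)/(t^2 - 6*t + 8)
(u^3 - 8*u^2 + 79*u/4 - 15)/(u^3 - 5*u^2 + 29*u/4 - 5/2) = (2*u^2 - 11*u + 12)/(2*u^2 - 5*u + 2)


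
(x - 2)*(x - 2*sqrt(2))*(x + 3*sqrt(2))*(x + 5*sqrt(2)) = x^4 - 2*x^3 + 6*sqrt(2)*x^3 - 12*sqrt(2)*x^2 - 2*x^2 - 60*sqrt(2)*x + 4*x + 120*sqrt(2)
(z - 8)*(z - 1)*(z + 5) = z^3 - 4*z^2 - 37*z + 40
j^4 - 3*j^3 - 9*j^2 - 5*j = j*(j - 5)*(j + 1)^2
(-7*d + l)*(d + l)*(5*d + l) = -35*d^3 - 37*d^2*l - d*l^2 + l^3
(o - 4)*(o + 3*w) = o^2 + 3*o*w - 4*o - 12*w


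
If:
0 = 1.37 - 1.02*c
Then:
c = 1.34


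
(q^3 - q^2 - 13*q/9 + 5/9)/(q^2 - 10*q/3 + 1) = (3*q^2 - 2*q - 5)/(3*(q - 3))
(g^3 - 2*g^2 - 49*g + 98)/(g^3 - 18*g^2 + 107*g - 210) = (g^2 + 5*g - 14)/(g^2 - 11*g + 30)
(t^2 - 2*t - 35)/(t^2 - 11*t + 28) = (t + 5)/(t - 4)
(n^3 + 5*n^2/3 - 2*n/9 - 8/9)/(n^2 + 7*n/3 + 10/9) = (9*n^3 + 15*n^2 - 2*n - 8)/(9*n^2 + 21*n + 10)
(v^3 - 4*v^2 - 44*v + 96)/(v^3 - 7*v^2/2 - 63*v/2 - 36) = 2*(v^2 + 4*v - 12)/(2*v^2 + 9*v + 9)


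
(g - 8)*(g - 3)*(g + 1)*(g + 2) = g^4 - 8*g^3 - 7*g^2 + 50*g + 48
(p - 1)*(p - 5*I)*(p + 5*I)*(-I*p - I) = -I*p^4 - 24*I*p^2 + 25*I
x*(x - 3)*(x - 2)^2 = x^4 - 7*x^3 + 16*x^2 - 12*x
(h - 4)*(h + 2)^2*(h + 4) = h^4 + 4*h^3 - 12*h^2 - 64*h - 64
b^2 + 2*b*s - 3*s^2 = (b - s)*(b + 3*s)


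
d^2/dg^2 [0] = 0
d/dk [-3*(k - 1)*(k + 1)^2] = 3*(1 - 3*k)*(k + 1)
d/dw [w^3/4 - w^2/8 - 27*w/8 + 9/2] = 3*w^2/4 - w/4 - 27/8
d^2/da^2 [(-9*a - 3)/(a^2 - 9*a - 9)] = 6*((2*a - 9)^2*(3*a + 1) + (9*a - 26)*(-a^2 + 9*a + 9))/(-a^2 + 9*a + 9)^3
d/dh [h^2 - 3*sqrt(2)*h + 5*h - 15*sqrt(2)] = 2*h - 3*sqrt(2) + 5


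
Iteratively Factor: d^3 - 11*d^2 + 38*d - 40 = (d - 2)*(d^2 - 9*d + 20) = (d - 4)*(d - 2)*(d - 5)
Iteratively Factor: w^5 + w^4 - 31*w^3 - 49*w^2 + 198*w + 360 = (w + 3)*(w^4 - 2*w^3 - 25*w^2 + 26*w + 120) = (w - 5)*(w + 3)*(w^3 + 3*w^2 - 10*w - 24) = (w - 5)*(w - 3)*(w + 3)*(w^2 + 6*w + 8) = (w - 5)*(w - 3)*(w + 2)*(w + 3)*(w + 4)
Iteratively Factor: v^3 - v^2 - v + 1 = (v + 1)*(v^2 - 2*v + 1) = (v - 1)*(v + 1)*(v - 1)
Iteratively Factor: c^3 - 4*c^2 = (c)*(c^2 - 4*c) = c^2*(c - 4)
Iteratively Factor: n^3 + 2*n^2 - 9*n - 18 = (n - 3)*(n^2 + 5*n + 6) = (n - 3)*(n + 2)*(n + 3)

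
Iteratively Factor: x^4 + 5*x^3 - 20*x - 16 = (x + 4)*(x^3 + x^2 - 4*x - 4) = (x + 2)*(x + 4)*(x^2 - x - 2) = (x + 1)*(x + 2)*(x + 4)*(x - 2)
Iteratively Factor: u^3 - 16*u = (u + 4)*(u^2 - 4*u) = (u - 4)*(u + 4)*(u)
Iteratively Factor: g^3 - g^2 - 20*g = (g - 5)*(g^2 + 4*g) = g*(g - 5)*(g + 4)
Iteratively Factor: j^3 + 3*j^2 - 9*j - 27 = (j + 3)*(j^2 - 9) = (j + 3)^2*(j - 3)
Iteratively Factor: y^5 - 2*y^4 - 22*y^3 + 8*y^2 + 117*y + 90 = (y + 2)*(y^4 - 4*y^3 - 14*y^2 + 36*y + 45) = (y - 3)*(y + 2)*(y^3 - y^2 - 17*y - 15) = (y - 5)*(y - 3)*(y + 2)*(y^2 + 4*y + 3) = (y - 5)*(y - 3)*(y + 2)*(y + 3)*(y + 1)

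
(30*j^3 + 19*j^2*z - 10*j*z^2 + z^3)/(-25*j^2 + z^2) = (-6*j^2 - 5*j*z + z^2)/(5*j + z)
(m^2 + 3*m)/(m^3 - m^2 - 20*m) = (m + 3)/(m^2 - m - 20)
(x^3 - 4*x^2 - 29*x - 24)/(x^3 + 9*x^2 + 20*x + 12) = (x^2 - 5*x - 24)/(x^2 + 8*x + 12)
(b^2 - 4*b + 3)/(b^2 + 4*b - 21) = (b - 1)/(b + 7)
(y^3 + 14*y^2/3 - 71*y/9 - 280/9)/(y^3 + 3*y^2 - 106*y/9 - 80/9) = (3*y + 7)/(3*y + 2)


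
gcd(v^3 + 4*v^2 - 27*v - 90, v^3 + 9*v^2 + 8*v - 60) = v + 6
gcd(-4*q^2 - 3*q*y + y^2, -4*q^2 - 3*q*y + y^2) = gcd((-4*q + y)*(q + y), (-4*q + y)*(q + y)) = -4*q^2 - 3*q*y + y^2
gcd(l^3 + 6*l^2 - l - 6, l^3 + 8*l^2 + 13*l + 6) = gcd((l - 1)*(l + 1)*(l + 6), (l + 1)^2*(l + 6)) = l^2 + 7*l + 6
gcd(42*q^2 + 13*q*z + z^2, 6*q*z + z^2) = 6*q + z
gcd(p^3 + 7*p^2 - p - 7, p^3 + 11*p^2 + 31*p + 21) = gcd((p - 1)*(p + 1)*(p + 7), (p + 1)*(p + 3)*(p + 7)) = p^2 + 8*p + 7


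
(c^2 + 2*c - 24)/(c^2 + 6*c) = (c - 4)/c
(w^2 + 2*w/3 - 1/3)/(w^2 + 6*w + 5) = (w - 1/3)/(w + 5)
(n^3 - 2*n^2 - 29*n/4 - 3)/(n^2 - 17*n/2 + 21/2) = (4*n^3 - 8*n^2 - 29*n - 12)/(2*(2*n^2 - 17*n + 21))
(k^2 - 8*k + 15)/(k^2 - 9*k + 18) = (k - 5)/(k - 6)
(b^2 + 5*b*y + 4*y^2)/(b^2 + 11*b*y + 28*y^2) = (b + y)/(b + 7*y)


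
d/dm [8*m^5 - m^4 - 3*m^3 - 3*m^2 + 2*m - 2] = 40*m^4 - 4*m^3 - 9*m^2 - 6*m + 2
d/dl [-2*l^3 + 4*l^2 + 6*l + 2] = -6*l^2 + 8*l + 6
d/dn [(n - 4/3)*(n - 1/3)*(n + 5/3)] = 3*n^2 - 7/3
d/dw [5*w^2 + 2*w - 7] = 10*w + 2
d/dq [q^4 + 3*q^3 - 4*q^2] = q*(4*q^2 + 9*q - 8)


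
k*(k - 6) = k^2 - 6*k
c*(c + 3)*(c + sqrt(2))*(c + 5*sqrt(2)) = c^4 + 3*c^3 + 6*sqrt(2)*c^3 + 10*c^2 + 18*sqrt(2)*c^2 + 30*c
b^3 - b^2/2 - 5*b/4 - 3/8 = (b - 3/2)*(b + 1/2)^2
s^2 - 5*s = s*(s - 5)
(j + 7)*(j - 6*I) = j^2 + 7*j - 6*I*j - 42*I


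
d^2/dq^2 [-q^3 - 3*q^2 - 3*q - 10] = -6*q - 6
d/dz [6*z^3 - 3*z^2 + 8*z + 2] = 18*z^2 - 6*z + 8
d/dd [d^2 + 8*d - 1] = 2*d + 8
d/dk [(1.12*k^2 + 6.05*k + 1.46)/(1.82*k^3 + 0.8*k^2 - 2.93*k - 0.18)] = (-2.0384*k^4 - 22.022*k^3 - 16.0932*k^2 - 2.7392*k + 3.1888)/(3.3124*k^6 + 2.912*k^5 - 10.0252*k^4 - 5.3432*k^3 + 8.2969*k^2 + 1.0548*k + 0.0324)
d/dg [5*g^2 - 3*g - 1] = 10*g - 3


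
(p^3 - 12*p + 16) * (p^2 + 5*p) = p^5 + 5*p^4 - 12*p^3 - 44*p^2 + 80*p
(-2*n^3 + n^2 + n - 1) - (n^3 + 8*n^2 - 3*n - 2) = -3*n^3 - 7*n^2 + 4*n + 1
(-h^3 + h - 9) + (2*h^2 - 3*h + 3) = -h^3 + 2*h^2 - 2*h - 6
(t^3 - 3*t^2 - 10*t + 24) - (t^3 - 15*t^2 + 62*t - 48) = 12*t^2 - 72*t + 72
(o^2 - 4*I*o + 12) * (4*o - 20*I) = 4*o^3 - 36*I*o^2 - 32*o - 240*I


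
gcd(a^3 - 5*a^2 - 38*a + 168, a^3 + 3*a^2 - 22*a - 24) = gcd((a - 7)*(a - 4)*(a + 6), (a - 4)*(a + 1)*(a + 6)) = a^2 + 2*a - 24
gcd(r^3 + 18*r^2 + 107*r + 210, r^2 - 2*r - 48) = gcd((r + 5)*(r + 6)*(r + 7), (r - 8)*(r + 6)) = r + 6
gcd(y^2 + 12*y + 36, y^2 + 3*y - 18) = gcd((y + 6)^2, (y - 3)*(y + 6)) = y + 6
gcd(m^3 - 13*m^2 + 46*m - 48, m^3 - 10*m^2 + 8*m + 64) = m - 8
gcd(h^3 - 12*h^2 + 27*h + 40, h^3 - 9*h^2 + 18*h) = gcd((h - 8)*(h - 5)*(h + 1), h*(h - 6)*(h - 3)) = 1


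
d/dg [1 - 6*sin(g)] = -6*cos(g)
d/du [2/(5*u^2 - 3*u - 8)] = 2*(3 - 10*u)/(-5*u^2 + 3*u + 8)^2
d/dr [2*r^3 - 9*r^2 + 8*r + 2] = 6*r^2 - 18*r + 8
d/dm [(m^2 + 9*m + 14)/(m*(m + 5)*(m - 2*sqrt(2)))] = (-m^4 - 18*m^3 - 87*m^2 + 8*sqrt(2)*m^2 - 140*m + 56*sqrt(2)*m + 140*sqrt(2))/(m^2*(m^4 - 4*sqrt(2)*m^3 + 10*m^3 - 40*sqrt(2)*m^2 + 33*m^2 - 100*sqrt(2)*m + 80*m + 200))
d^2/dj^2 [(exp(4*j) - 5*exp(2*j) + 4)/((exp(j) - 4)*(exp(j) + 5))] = (4*exp(7*j) + 11*exp(6*j) - 231*exp(5*j) - 455*exp(4*j) + 6011*exp(3*j) + 312*exp(2*j) - 7676*exp(j) + 80)*exp(j)/(exp(6*j) + 3*exp(5*j) - 57*exp(4*j) - 119*exp(3*j) + 1140*exp(2*j) + 1200*exp(j) - 8000)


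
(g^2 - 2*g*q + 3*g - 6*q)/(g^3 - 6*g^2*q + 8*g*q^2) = (-g - 3)/(g*(-g + 4*q))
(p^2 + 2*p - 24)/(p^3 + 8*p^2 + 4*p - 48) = (p - 4)/(p^2 + 2*p - 8)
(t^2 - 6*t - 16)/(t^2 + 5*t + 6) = (t - 8)/(t + 3)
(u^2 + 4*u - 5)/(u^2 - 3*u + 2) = (u + 5)/(u - 2)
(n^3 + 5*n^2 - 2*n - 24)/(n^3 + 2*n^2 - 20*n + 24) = (n^2 + 7*n + 12)/(n^2 + 4*n - 12)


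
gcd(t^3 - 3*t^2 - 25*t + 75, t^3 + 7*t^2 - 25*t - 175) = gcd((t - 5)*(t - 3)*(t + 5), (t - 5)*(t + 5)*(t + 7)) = t^2 - 25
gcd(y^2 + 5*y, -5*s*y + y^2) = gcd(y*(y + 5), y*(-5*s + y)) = y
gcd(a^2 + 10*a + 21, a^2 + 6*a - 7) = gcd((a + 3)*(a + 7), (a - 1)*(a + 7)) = a + 7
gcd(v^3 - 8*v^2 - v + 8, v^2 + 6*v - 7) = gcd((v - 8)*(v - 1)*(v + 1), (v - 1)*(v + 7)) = v - 1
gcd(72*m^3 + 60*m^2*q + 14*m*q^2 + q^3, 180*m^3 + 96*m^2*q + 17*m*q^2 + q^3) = 36*m^2 + 12*m*q + q^2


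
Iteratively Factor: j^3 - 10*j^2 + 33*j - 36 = (j - 3)*(j^2 - 7*j + 12) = (j - 4)*(j - 3)*(j - 3)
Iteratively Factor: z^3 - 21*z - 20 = (z - 5)*(z^2 + 5*z + 4) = (z - 5)*(z + 4)*(z + 1)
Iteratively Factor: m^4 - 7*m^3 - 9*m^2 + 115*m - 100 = (m - 1)*(m^3 - 6*m^2 - 15*m + 100) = (m - 5)*(m - 1)*(m^2 - m - 20) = (m - 5)^2*(m - 1)*(m + 4)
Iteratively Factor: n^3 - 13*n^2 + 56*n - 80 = (n - 5)*(n^2 - 8*n + 16) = (n - 5)*(n - 4)*(n - 4)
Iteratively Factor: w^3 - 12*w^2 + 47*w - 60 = (w - 3)*(w^2 - 9*w + 20) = (w - 4)*(w - 3)*(w - 5)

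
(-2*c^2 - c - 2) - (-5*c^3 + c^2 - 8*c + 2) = 5*c^3 - 3*c^2 + 7*c - 4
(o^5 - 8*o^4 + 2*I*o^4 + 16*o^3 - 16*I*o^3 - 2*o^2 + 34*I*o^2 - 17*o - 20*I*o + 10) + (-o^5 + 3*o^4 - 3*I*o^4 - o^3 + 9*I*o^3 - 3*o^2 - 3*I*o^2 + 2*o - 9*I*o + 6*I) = -5*o^4 - I*o^4 + 15*o^3 - 7*I*o^3 - 5*o^2 + 31*I*o^2 - 15*o - 29*I*o + 10 + 6*I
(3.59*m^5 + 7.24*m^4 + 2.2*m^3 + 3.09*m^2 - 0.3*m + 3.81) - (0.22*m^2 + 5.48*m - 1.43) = 3.59*m^5 + 7.24*m^4 + 2.2*m^3 + 2.87*m^2 - 5.78*m + 5.24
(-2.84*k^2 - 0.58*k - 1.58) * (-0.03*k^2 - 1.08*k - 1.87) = 0.0852*k^4 + 3.0846*k^3 + 5.9846*k^2 + 2.791*k + 2.9546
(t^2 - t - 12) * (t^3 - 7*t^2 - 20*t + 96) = t^5 - 8*t^4 - 25*t^3 + 200*t^2 + 144*t - 1152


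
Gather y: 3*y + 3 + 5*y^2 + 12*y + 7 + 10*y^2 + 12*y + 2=15*y^2 + 27*y + 12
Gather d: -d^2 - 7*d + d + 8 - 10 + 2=-d^2 - 6*d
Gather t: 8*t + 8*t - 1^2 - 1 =16*t - 2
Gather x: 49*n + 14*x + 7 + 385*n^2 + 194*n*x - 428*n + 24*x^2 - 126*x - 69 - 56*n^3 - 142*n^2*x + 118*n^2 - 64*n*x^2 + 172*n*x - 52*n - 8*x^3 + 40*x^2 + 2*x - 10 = -56*n^3 + 503*n^2 - 431*n - 8*x^3 + x^2*(64 - 64*n) + x*(-142*n^2 + 366*n - 110) - 72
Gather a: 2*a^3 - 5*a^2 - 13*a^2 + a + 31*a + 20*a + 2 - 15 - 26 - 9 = 2*a^3 - 18*a^2 + 52*a - 48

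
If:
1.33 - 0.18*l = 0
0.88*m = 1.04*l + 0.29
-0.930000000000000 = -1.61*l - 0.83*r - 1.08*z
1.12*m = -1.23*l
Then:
No Solution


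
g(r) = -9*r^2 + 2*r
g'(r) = 2 - 18*r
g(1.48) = -16.75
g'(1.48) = -24.64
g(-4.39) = -182.23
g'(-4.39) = 81.02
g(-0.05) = -0.12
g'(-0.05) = 2.90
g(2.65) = -57.90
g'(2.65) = -45.70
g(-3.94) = -147.59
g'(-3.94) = 72.92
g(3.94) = -131.83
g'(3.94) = -68.92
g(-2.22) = -48.80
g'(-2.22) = 41.96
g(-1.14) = -13.98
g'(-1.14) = 22.52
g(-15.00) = -2055.00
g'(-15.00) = 272.00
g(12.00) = -1272.00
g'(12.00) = -214.00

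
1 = 1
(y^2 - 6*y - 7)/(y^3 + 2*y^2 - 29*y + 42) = (y^2 - 6*y - 7)/(y^3 + 2*y^2 - 29*y + 42)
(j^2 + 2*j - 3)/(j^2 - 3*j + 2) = (j + 3)/(j - 2)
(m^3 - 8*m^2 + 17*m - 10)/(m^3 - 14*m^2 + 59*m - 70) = (m - 1)/(m - 7)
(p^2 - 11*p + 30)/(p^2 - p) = (p^2 - 11*p + 30)/(p*(p - 1))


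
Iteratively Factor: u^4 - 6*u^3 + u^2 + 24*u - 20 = (u - 2)*(u^3 - 4*u^2 - 7*u + 10) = (u - 2)*(u + 2)*(u^2 - 6*u + 5) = (u - 5)*(u - 2)*(u + 2)*(u - 1)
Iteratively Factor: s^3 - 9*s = (s)*(s^2 - 9) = s*(s - 3)*(s + 3)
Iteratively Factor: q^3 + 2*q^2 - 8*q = (q + 4)*(q^2 - 2*q) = (q - 2)*(q + 4)*(q)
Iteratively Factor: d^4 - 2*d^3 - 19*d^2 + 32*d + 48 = (d - 3)*(d^3 + d^2 - 16*d - 16) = (d - 4)*(d - 3)*(d^2 + 5*d + 4) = (d - 4)*(d - 3)*(d + 4)*(d + 1)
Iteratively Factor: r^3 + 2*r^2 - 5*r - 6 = (r + 1)*(r^2 + r - 6) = (r - 2)*(r + 1)*(r + 3)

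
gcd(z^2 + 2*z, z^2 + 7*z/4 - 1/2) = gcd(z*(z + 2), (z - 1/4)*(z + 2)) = z + 2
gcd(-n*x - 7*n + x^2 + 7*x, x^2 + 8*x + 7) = x + 7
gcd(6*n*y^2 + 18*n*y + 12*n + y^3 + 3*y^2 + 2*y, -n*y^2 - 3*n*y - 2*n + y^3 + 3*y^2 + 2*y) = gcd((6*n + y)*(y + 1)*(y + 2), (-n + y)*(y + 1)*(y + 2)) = y^2 + 3*y + 2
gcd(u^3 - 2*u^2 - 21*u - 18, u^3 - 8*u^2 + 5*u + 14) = u + 1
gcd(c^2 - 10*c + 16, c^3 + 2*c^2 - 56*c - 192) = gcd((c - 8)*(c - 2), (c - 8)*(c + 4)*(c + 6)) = c - 8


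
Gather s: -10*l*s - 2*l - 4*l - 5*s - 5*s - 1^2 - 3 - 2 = -6*l + s*(-10*l - 10) - 6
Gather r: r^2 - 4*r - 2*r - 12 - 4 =r^2 - 6*r - 16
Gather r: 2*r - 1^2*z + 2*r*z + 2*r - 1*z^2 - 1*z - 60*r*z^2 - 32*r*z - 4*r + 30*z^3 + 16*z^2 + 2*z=r*(-60*z^2 - 30*z) + 30*z^3 + 15*z^2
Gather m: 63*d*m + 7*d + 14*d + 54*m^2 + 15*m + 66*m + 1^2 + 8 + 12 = 21*d + 54*m^2 + m*(63*d + 81) + 21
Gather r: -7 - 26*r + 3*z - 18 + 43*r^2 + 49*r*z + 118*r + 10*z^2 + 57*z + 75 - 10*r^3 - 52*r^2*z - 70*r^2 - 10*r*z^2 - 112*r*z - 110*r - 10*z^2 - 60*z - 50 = -10*r^3 + r^2*(-52*z - 27) + r*(-10*z^2 - 63*z - 18)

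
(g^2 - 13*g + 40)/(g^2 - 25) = (g - 8)/(g + 5)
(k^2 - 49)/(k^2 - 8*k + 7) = (k + 7)/(k - 1)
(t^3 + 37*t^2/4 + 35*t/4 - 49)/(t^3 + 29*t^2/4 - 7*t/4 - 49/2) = (t + 4)/(t + 2)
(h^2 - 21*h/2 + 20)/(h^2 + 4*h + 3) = (h^2 - 21*h/2 + 20)/(h^2 + 4*h + 3)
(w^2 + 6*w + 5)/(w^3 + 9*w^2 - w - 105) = (w + 1)/(w^2 + 4*w - 21)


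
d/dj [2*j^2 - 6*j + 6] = 4*j - 6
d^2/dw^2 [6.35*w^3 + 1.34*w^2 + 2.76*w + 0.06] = 38.1*w + 2.68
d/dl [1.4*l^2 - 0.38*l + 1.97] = 2.8*l - 0.38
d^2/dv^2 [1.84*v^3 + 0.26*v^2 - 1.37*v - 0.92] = 11.04*v + 0.52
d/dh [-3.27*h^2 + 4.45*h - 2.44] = 4.45 - 6.54*h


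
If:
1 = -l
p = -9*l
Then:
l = -1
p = 9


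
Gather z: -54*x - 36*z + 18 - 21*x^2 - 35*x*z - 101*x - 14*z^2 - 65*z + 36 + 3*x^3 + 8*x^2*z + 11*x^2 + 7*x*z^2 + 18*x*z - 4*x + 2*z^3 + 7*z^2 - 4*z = 3*x^3 - 10*x^2 - 159*x + 2*z^3 + z^2*(7*x - 7) + z*(8*x^2 - 17*x - 105) + 54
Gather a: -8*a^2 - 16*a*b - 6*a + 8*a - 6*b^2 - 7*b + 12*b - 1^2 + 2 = -8*a^2 + a*(2 - 16*b) - 6*b^2 + 5*b + 1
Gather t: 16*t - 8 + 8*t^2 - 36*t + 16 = 8*t^2 - 20*t + 8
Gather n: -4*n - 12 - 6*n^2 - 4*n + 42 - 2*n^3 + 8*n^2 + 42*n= -2*n^3 + 2*n^2 + 34*n + 30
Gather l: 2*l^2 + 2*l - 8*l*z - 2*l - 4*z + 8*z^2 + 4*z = 2*l^2 - 8*l*z + 8*z^2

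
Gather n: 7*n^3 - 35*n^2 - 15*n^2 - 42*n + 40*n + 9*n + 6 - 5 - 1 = 7*n^3 - 50*n^2 + 7*n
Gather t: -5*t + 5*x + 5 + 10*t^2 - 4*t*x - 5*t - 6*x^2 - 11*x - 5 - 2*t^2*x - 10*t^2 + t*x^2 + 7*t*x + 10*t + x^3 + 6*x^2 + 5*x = -2*t^2*x + t*(x^2 + 3*x) + x^3 - x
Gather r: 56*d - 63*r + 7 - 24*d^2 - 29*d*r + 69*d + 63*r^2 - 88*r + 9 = -24*d^2 + 125*d + 63*r^2 + r*(-29*d - 151) + 16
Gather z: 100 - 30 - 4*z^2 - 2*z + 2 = -4*z^2 - 2*z + 72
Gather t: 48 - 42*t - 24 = 24 - 42*t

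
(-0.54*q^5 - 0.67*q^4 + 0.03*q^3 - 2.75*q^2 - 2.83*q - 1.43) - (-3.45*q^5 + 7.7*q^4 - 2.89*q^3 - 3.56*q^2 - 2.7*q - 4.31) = 2.91*q^5 - 8.37*q^4 + 2.92*q^3 + 0.81*q^2 - 0.13*q + 2.88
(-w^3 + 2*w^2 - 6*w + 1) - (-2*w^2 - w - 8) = -w^3 + 4*w^2 - 5*w + 9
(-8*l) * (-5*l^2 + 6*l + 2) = 40*l^3 - 48*l^2 - 16*l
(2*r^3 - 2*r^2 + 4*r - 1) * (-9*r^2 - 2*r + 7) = -18*r^5 + 14*r^4 - 18*r^3 - 13*r^2 + 30*r - 7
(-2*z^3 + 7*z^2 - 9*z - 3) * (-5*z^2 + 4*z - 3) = 10*z^5 - 43*z^4 + 79*z^3 - 42*z^2 + 15*z + 9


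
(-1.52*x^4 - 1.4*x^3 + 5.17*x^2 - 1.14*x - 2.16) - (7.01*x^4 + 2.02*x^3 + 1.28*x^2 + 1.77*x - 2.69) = -8.53*x^4 - 3.42*x^3 + 3.89*x^2 - 2.91*x + 0.53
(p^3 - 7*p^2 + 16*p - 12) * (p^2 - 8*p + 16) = p^5 - 15*p^4 + 88*p^3 - 252*p^2 + 352*p - 192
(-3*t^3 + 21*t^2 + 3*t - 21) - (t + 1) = -3*t^3 + 21*t^2 + 2*t - 22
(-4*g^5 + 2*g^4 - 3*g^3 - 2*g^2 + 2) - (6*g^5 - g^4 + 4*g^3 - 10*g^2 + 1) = -10*g^5 + 3*g^4 - 7*g^3 + 8*g^2 + 1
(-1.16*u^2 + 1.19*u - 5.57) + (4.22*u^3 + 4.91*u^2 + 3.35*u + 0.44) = 4.22*u^3 + 3.75*u^2 + 4.54*u - 5.13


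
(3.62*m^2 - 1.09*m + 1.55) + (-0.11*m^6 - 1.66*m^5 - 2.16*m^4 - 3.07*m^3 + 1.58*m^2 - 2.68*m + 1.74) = -0.11*m^6 - 1.66*m^5 - 2.16*m^4 - 3.07*m^3 + 5.2*m^2 - 3.77*m + 3.29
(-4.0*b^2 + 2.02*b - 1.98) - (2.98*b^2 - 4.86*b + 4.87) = -6.98*b^2 + 6.88*b - 6.85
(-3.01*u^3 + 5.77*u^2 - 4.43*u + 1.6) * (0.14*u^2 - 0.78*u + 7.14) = -0.4214*u^5 + 3.1556*u^4 - 26.6122*u^3 + 44.8772*u^2 - 32.8782*u + 11.424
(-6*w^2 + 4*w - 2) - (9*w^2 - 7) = -15*w^2 + 4*w + 5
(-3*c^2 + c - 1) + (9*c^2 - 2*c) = 6*c^2 - c - 1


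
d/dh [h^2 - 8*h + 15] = 2*h - 8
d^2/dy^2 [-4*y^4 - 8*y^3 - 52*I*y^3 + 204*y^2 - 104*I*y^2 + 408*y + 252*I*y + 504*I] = -48*y^2 - y*(48 + 312*I) + 408 - 208*I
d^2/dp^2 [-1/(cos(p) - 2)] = (cos(p)^2 + 2*cos(p) - 2)/(cos(p) - 2)^3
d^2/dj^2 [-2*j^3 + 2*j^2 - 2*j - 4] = 4 - 12*j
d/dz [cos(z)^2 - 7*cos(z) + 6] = (7 - 2*cos(z))*sin(z)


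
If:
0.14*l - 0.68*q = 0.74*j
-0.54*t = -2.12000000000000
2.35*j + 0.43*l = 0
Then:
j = -0.451792336217553*q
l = 2.46909765142151*q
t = 3.93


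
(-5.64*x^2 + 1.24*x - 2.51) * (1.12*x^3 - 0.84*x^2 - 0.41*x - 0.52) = -6.3168*x^5 + 6.1264*x^4 - 1.5404*x^3 + 4.5328*x^2 + 0.3843*x + 1.3052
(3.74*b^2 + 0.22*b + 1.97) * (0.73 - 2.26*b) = -8.4524*b^3 + 2.233*b^2 - 4.2916*b + 1.4381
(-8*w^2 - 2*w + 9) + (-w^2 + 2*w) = 9 - 9*w^2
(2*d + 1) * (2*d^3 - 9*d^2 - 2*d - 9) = 4*d^4 - 16*d^3 - 13*d^2 - 20*d - 9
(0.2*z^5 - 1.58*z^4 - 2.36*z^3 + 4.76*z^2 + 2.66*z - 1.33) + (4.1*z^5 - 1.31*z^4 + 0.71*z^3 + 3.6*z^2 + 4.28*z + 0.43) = 4.3*z^5 - 2.89*z^4 - 1.65*z^3 + 8.36*z^2 + 6.94*z - 0.9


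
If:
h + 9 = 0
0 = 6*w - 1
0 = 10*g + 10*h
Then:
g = 9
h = -9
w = 1/6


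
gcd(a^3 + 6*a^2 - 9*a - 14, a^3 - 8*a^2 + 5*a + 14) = a^2 - a - 2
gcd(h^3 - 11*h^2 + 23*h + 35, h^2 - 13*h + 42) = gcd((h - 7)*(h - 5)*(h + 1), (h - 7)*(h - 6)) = h - 7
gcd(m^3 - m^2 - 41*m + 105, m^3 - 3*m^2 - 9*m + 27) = m - 3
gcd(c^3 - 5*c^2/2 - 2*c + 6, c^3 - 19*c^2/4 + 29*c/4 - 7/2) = c - 2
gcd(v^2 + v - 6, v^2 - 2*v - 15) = v + 3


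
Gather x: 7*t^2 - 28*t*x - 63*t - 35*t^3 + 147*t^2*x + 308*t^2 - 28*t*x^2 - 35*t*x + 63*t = -35*t^3 + 315*t^2 - 28*t*x^2 + x*(147*t^2 - 63*t)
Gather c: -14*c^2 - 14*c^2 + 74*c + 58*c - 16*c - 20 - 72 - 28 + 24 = -28*c^2 + 116*c - 96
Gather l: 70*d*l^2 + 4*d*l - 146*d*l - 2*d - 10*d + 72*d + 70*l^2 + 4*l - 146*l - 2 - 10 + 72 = 60*d + l^2*(70*d + 70) + l*(-142*d - 142) + 60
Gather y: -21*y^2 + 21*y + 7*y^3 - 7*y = 7*y^3 - 21*y^2 + 14*y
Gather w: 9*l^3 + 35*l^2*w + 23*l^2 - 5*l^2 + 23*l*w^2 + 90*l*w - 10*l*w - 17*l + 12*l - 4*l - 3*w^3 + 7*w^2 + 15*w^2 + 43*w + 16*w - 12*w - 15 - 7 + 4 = 9*l^3 + 18*l^2 - 9*l - 3*w^3 + w^2*(23*l + 22) + w*(35*l^2 + 80*l + 47) - 18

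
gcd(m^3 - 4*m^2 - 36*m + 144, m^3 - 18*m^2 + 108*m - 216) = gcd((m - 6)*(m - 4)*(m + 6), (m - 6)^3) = m - 6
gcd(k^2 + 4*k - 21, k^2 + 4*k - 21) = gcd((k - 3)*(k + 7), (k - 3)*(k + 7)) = k^2 + 4*k - 21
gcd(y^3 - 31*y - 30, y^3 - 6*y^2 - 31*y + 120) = y + 5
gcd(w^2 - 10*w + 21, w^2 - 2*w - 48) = 1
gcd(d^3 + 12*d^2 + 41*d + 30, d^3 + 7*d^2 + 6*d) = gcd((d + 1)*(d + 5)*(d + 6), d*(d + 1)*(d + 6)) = d^2 + 7*d + 6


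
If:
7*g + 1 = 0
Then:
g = -1/7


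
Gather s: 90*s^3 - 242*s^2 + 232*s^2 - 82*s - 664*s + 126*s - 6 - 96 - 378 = 90*s^3 - 10*s^2 - 620*s - 480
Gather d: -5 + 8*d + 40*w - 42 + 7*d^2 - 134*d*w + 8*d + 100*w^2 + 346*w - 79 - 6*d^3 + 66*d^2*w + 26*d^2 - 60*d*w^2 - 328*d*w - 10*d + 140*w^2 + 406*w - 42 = -6*d^3 + d^2*(66*w + 33) + d*(-60*w^2 - 462*w + 6) + 240*w^2 + 792*w - 168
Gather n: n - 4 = n - 4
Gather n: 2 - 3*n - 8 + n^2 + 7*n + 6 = n^2 + 4*n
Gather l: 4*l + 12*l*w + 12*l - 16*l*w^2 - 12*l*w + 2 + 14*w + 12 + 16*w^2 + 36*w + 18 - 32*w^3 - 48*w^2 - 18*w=l*(16 - 16*w^2) - 32*w^3 - 32*w^2 + 32*w + 32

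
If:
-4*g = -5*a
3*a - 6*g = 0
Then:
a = 0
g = 0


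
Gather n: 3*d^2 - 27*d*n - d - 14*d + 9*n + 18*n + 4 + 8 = 3*d^2 - 15*d + n*(27 - 27*d) + 12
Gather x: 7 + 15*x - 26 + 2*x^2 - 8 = 2*x^2 + 15*x - 27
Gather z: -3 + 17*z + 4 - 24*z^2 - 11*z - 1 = -24*z^2 + 6*z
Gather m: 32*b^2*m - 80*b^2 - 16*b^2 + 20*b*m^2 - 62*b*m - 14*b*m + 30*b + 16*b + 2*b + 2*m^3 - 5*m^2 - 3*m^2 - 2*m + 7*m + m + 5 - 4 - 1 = -96*b^2 + 48*b + 2*m^3 + m^2*(20*b - 8) + m*(32*b^2 - 76*b + 6)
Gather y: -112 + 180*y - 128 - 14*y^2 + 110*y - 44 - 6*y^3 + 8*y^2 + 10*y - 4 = -6*y^3 - 6*y^2 + 300*y - 288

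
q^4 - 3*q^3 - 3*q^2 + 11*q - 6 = (q - 3)*(q - 1)^2*(q + 2)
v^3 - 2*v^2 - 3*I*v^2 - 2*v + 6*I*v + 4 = (v - 2)*(v - 2*I)*(v - I)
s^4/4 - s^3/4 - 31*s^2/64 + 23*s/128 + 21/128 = (s/4 + 1/4)*(s - 7/4)*(s - 3/4)*(s + 1/2)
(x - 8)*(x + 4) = x^2 - 4*x - 32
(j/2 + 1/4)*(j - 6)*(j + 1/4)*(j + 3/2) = j^4/2 - 15*j^3/8 - 49*j^2/8 - 117*j/32 - 9/16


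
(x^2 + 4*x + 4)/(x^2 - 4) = (x + 2)/(x - 2)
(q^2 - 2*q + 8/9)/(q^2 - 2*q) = (q^2 - 2*q + 8/9)/(q*(q - 2))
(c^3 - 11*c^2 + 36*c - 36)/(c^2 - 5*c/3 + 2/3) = 3*(c^3 - 11*c^2 + 36*c - 36)/(3*c^2 - 5*c + 2)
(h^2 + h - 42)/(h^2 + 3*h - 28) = (h - 6)/(h - 4)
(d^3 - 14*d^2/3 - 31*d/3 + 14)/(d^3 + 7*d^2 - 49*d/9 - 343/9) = 3*(d^2 - 7*d + 6)/(3*d^2 + 14*d - 49)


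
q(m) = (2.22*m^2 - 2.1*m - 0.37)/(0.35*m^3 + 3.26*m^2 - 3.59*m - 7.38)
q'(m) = (4.44*m - 2.1)/(0.35*m^3 + 3.26*m^2 - 3.59*m - 7.38) + (-1.05*m^2 - 6.52*m + 3.59)*(2.22*m^2 - 2.1*m - 0.37)/(0.35*m^3 + 3.26*m^2 - 3.59*m - 7.38)^2 = (-0.777*m^4 + 1.47*m^3 - 0.735300000000002*m^2 - 30.3548*m + 14.1697)/(0.1225*m^6 + 2.282*m^5 + 8.1146*m^4 - 28.5728*m^3 - 35.2295*m^2 + 52.9884*m + 54.4644)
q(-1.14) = 11.40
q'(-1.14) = 238.90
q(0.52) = 0.10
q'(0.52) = -0.02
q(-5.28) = 1.43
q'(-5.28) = -0.26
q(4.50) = 0.47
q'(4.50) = -0.06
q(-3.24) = 1.12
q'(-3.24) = -0.04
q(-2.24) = 1.18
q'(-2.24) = 0.25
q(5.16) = 0.44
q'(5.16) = -0.04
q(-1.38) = 2.36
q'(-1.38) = 5.85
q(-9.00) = 5.86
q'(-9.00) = -5.19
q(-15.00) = -1.32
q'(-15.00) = -0.27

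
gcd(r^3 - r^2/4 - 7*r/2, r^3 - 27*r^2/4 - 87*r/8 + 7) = r + 7/4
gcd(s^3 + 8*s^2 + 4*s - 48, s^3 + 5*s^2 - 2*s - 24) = s^2 + 2*s - 8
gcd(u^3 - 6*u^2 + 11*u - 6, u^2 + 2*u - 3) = u - 1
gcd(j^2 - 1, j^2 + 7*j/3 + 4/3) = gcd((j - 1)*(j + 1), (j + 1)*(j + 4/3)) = j + 1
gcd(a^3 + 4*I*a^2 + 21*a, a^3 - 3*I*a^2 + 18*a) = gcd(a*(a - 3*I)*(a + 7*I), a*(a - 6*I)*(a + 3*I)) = a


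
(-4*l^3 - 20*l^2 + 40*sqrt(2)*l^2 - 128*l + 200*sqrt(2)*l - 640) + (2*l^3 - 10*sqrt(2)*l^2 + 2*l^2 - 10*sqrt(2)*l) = -2*l^3 - 18*l^2 + 30*sqrt(2)*l^2 - 128*l + 190*sqrt(2)*l - 640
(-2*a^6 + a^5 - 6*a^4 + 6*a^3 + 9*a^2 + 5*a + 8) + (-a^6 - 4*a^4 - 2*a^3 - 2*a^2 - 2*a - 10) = -3*a^6 + a^5 - 10*a^4 + 4*a^3 + 7*a^2 + 3*a - 2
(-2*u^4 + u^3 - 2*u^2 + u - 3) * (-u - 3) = 2*u^5 + 5*u^4 - u^3 + 5*u^2 + 9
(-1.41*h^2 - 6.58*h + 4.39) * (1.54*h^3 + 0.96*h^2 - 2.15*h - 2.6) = -2.1714*h^5 - 11.4868*h^4 + 3.4753*h^3 + 22.0274*h^2 + 7.6695*h - 11.414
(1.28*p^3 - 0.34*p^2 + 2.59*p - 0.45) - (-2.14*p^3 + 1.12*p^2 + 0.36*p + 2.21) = 3.42*p^3 - 1.46*p^2 + 2.23*p - 2.66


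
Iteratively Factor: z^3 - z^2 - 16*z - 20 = (z + 2)*(z^2 - 3*z - 10) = (z - 5)*(z + 2)*(z + 2)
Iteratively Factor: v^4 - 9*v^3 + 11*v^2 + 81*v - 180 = (v - 5)*(v^3 - 4*v^2 - 9*v + 36) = (v - 5)*(v - 3)*(v^2 - v - 12) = (v - 5)*(v - 3)*(v + 3)*(v - 4)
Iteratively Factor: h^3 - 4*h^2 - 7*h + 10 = (h - 5)*(h^2 + h - 2) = (h - 5)*(h - 1)*(h + 2)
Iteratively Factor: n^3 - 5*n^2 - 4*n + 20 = (n - 5)*(n^2 - 4) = (n - 5)*(n + 2)*(n - 2)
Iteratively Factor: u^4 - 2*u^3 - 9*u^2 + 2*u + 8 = (u - 1)*(u^3 - u^2 - 10*u - 8) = (u - 4)*(u - 1)*(u^2 + 3*u + 2) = (u - 4)*(u - 1)*(u + 1)*(u + 2)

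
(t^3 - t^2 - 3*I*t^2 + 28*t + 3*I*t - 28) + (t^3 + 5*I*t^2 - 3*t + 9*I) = 2*t^3 - t^2 + 2*I*t^2 + 25*t + 3*I*t - 28 + 9*I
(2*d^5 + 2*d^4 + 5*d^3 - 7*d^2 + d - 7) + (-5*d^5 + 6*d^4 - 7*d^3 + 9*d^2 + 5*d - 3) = -3*d^5 + 8*d^4 - 2*d^3 + 2*d^2 + 6*d - 10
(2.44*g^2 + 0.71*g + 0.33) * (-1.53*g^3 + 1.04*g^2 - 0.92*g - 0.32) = -3.7332*g^5 + 1.4513*g^4 - 2.0113*g^3 - 1.0908*g^2 - 0.5308*g - 0.1056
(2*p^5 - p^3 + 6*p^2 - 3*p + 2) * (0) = 0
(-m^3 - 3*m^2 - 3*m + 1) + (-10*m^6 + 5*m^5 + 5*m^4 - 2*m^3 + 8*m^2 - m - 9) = -10*m^6 + 5*m^5 + 5*m^4 - 3*m^3 + 5*m^2 - 4*m - 8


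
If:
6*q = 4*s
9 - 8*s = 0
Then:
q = 3/4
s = 9/8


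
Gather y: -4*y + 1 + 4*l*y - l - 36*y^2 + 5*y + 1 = -l - 36*y^2 + y*(4*l + 1) + 2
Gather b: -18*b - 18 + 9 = -18*b - 9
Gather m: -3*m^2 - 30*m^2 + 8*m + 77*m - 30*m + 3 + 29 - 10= -33*m^2 + 55*m + 22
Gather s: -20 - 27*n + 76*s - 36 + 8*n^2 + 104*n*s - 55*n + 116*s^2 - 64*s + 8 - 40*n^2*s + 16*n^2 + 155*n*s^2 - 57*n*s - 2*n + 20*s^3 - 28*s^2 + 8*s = 24*n^2 - 84*n + 20*s^3 + s^2*(155*n + 88) + s*(-40*n^2 + 47*n + 20) - 48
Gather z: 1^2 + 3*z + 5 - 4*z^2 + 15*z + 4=-4*z^2 + 18*z + 10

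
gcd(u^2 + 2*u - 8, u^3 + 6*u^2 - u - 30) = u - 2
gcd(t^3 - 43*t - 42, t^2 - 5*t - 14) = t - 7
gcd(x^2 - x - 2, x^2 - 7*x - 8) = x + 1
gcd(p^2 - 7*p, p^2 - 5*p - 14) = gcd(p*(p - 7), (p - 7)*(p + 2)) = p - 7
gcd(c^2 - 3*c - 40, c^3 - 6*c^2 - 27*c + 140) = c + 5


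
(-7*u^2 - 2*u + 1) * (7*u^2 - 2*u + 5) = -49*u^4 - 24*u^2 - 12*u + 5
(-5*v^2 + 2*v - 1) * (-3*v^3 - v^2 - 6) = 15*v^5 - v^4 + v^3 + 31*v^2 - 12*v + 6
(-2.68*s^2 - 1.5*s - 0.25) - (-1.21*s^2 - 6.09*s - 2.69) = -1.47*s^2 + 4.59*s + 2.44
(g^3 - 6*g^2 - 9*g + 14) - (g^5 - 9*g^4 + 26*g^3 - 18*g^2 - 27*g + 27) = -g^5 + 9*g^4 - 25*g^3 + 12*g^2 + 18*g - 13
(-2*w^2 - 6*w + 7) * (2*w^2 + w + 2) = -4*w^4 - 14*w^3 + 4*w^2 - 5*w + 14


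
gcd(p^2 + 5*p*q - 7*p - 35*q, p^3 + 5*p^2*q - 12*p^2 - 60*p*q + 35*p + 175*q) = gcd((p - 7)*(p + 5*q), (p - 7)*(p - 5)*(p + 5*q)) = p^2 + 5*p*q - 7*p - 35*q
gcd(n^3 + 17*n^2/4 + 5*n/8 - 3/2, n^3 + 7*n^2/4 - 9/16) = n^2 + n/4 - 3/8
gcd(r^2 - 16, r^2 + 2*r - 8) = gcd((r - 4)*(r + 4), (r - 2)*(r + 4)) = r + 4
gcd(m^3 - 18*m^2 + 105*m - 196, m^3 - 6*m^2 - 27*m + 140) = m^2 - 11*m + 28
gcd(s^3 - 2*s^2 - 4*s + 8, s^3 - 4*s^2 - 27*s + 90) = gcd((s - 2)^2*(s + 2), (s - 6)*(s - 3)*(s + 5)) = 1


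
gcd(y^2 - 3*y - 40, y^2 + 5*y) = y + 5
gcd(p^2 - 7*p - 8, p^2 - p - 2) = p + 1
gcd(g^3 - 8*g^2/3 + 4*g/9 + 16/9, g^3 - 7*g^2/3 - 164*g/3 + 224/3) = g - 4/3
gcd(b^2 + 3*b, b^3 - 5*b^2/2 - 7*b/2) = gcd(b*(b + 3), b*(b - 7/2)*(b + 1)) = b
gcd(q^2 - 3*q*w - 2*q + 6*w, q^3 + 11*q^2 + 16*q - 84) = q - 2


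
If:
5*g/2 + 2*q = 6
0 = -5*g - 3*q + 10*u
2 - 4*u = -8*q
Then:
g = 32/15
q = 1/3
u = 7/6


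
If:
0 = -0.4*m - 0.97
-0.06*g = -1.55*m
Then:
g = -62.65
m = -2.42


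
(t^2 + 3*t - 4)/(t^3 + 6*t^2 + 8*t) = (t - 1)/(t*(t + 2))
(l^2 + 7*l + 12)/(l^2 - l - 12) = (l + 4)/(l - 4)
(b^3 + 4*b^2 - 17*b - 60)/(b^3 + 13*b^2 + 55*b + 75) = (b - 4)/(b + 5)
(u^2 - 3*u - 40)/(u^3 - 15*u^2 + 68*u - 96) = (u + 5)/(u^2 - 7*u + 12)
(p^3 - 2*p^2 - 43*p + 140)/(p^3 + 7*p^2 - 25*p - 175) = (p - 4)/(p + 5)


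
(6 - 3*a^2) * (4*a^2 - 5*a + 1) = -12*a^4 + 15*a^3 + 21*a^2 - 30*a + 6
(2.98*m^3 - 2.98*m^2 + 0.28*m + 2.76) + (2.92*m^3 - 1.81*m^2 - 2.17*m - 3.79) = 5.9*m^3 - 4.79*m^2 - 1.89*m - 1.03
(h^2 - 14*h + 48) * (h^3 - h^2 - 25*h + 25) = h^5 - 15*h^4 + 37*h^3 + 327*h^2 - 1550*h + 1200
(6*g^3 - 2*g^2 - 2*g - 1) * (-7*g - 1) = -42*g^4 + 8*g^3 + 16*g^2 + 9*g + 1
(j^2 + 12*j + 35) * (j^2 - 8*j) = j^4 + 4*j^3 - 61*j^2 - 280*j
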